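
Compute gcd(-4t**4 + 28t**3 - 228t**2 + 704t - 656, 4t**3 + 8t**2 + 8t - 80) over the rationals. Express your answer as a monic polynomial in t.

t - 2

Euclidean algorithm in ℚ[t]:
  -4t**4 + 28t**3 - 228t**2 + 704t - 656 = (-t + 9)(4t**3 + 8t**2 + 8t - 80) + (-292t**2 + 552t + 64)
  4t**3 + 8t**2 + 8t - 80 = (-(1/73)t - 284/5329)(-292t**2 + 552t + 64) + ((204072/5329)t - 408144/5329)
  -292t**2 + 552t + 64 = (-(389017/51018)t - 21316/25509)((204072/5329)t - 408144/5329) + (0)
Last nonzero remainder: (204072/5329)t - 408144/5329. Dividing through by 204072/5329 gives the monic gcd t - 2.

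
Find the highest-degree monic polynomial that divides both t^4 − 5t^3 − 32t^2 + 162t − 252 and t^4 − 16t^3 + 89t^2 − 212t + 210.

Euclidean algorithm in ℚ[t]:
  t^4 − 5t^3 − 32t^2 + 162t − 252 = (t^4 − 16t^3 + 89t^2 − 212t + 210) + (11t^3 − 121t^2 + 374t − 462)
  t^4 − 16t^3 + 89t^2 − 212t + 210 = ((1/11)t − 5/11)(11t^3 − 121t^2 + 374t − 462) + (0)
Last nonzero remainder: 11t^3 − 121t^2 + 374t − 462. Dividing through by 11 gives the monic gcd t^3 − 11t^2 + 34t − 42.

t^3 − 11t^2 + 34t − 42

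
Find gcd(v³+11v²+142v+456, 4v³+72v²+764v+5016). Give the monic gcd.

By polynomial division,
  v³+11v²+142v+456 = (1/4)(4v³+72v²+764v+5016) + (-7v²-49v-798)
  4v³+72v²+764v+5016 = (-(4/7)v-44/7)(-7v²-49v-798) + (0)
Last nonzero remainder: -7v²-49v-798. Dividing through by -7 gives the monic gcd v²+7v+114.

v²+7v+114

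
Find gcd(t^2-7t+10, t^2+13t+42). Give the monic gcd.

Euclidean algorithm in ℚ[t]:
  t^2-7t+10 = (t^2+13t+42) + (-20t-32)
  t^2+13t+42 = (-(1/20)t-57/100)(-20t-32) + (594/25)
  -20t-32 = (-(250/297)t-400/297)(594/25) + (0)
The last nonzero remainder is the constant 594/25, so the polynomials are coprime and gcd = 1.

1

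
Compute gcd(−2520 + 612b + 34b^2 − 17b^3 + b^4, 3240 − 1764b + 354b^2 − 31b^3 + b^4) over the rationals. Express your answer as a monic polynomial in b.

60 − 16b + b^2

By polynomial division,
  b^4 − 17b^3 + 34b^2 + 612b − 2520 = (b^4 − 31b^3 + 354b^2 − 1764b + 3240) + (14b^3 − 320b^2 + 2376b − 5760)
  b^4 − 31b^3 + 354b^2 − 1764b + 3240 = ((1/14)b − 57/98)(14b^3 − 320b^2 + 2376b − 5760) + (−(90/49)b^2 + (1440/49)b − 5400/49)
  14b^3 − 320b^2 + 2376b − 5760 = (−(343/45)b + 784/15)(−(90/49)b^2 + (1440/49)b − 5400/49) + (0)
Last nonzero remainder: −(90/49)b^2 + (1440/49)b − 5400/49. Dividing through by −90/49 gives the monic gcd b^2 − 16b + 60.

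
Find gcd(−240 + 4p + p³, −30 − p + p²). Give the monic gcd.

−6 + p

By polynomial division,
  p³ + 4p − 240 = (p + 1)(p² − p − 30) + (35p − 210)
  p² − p − 30 = ((1/35)p + 1/7)(35p − 210) + (0)
Last nonzero remainder: 35p − 210. Dividing through by 35 gives the monic gcd p − 6.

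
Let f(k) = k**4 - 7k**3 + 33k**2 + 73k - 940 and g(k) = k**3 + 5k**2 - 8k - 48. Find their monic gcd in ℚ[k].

Euclidean algorithm in ℚ[k]:
  k**4 - 7k**3 + 33k**2 + 73k - 940 = (k - 12)(k**3 + 5k**2 - 8k - 48) + (101k**2 + 25k - 1516)
  k**3 + 5k**2 - 8k - 48 = ((1/101)k + 480/10201)(101k**2 + 25k - 1516) + ((59508/10201)k + 238032/10201)
  101k**2 + 25k - 1516 = ((1030301/59508)k - 3866179/59508)((59508/10201)k + 238032/10201) + (0)
Last nonzero remainder: (59508/10201)k + 238032/10201. Dividing through by 59508/10201 gives the monic gcd k + 4.

k + 4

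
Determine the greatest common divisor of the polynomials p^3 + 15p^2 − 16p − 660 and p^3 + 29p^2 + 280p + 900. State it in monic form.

p + 10

Euclidean algorithm in ℚ[p]:
  p^3 + 15p^2 − 16p − 660 = (p^3 + 29p^2 + 280p + 900) + (−14p^2 − 296p − 1560)
  p^3 + 29p^2 + 280p + 900 = (−(1/14)p − 55/98)(−14p^2 − 296p − 1560) + ((120/49)p + 1200/49)
  −14p^2 − 296p − 1560 = (−(343/60)p − 637/10)((120/49)p + 1200/49) + (0)
Last nonzero remainder: (120/49)p + 1200/49. Dividing through by 120/49 gives the monic gcd p + 10.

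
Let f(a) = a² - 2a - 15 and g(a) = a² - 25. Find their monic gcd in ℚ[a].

a - 5

Euclidean algorithm in ℚ[a]:
  a² - 2a - 15 = (a² - 25) + (-2a + 10)
  a² - 25 = (-(1/2)a - 5/2)(-2a + 10) + (0)
Last nonzero remainder: -2a + 10. Dividing through by -2 gives the monic gcd a - 5.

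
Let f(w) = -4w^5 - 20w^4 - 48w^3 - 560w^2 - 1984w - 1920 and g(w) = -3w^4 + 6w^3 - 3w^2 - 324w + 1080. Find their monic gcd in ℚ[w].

w^3 + w^2 + 4w + 120

Repeated division with remainder:
  -4w^5 - 20w^4 - 48w^3 - 560w^2 - 1984w - 1920 = ((4/3)w + 28/3)(-3w^4 + 6w^3 - 3w^2 - 324w + 1080) + (-100w^3 - 100w^2 - 400w - 12000)
  -3w^4 + 6w^3 - 3w^2 - 324w + 1080 = ((3/100)w - 9/100)(-100w^3 - 100w^2 - 400w - 12000) + (0)
Last nonzero remainder: -100w^3 - 100w^2 - 400w - 12000. Dividing through by -100 gives the monic gcd w^3 + w^2 + 4w + 120.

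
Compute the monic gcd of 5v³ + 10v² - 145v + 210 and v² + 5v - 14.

Repeated division with remainder:
  5v³ + 10v² - 145v + 210 = (5v - 15)(v² + 5v - 14) + (0)
The last nonzero remainder v² + 5v - 14 is already monic.

v² + 5v - 14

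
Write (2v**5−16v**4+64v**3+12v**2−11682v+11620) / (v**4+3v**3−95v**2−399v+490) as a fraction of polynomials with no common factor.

Apply the Euclidean algorithm:
  2v**5−16v**4+64v**3+12v**2−11682v+11620 = (2v−22)(v**4+3v**3−95v**2−399v+490) + (320v**3−1280v**2−21440v+22400)
  v**4+3v**3−95v**2−399v+490 = ((1/320)v+7/320)(320v**3−1280v**2−21440v+22400) + (0)
Last nonzero remainder: 320v**3−1280v**2−21440v+22400. Dividing through by 320 gives the monic gcd v**3−4v**2−67v+70.
Cancel v**3−4v**2−67v+70 from numerator and denominator to get the reduced form.

(2v**2−8v+166)/(v+7)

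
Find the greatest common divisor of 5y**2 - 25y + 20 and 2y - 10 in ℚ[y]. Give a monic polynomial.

Apply the Euclidean algorithm:
  5y**2 - 25y + 20 = ((5/2)y)(2y - 10) + (20)
  2y - 10 = ((1/10)y - 1/2)(20) + (0)
The last nonzero remainder is the constant 20, so the polynomials are coprime and gcd = 1.

1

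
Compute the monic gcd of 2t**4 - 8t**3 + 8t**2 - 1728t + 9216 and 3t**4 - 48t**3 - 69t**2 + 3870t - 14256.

Euclidean algorithm in ℚ[t]:
  2t**4 - 8t**3 + 8t**2 - 1728t + 9216 = (2/3)(3t**4 - 48t**3 - 69t**2 + 3870t - 14256) + (24t**3 + 54t**2 - 4308t + 18720)
  3t**4 - 48t**3 - 69t**2 + 3870t - 14256 = ((1/8)t - 73/32)(24t**3 + 54t**2 - 4308t + 18720) + ((9483/16)t**2 - (66381/8)t + 28449)
  24t**3 + 54t**2 - 4308t + 18720 = ((128/3161)t + 2080/3161)((9483/16)t**2 - (66381/8)t + 28449) + (0)
Last nonzero remainder: (9483/16)t**2 - (66381/8)t + 28449. Dividing through by 9483/16 gives the monic gcd t**2 - 14t + 48.

t**2 - 14t + 48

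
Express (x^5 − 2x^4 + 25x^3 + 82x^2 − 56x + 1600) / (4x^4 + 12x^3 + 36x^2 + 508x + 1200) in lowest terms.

Apply the Euclidean algorithm:
  x^5 − 2x^4 + 25x^3 + 82x^2 − 56x + 1600 = ((1/4)x − 5/4)(4x^4 + 12x^3 + 36x^2 + 508x + 1200) + (31x^3 + 279x + 3100)
  4x^4 + 12x^3 + 36x^2 + 508x + 1200 = ((4/31)x + 12/31)(31x^3 + 279x + 3100) + (0)
Last nonzero remainder: 31x^3 + 279x + 3100. Dividing through by 31 gives the monic gcd x^3 + 9x + 100.
Cancel x^3 + 9x + 100 from numerator and denominator to get the reduced form.

(x^2 − 2x + 16)/(4x + 12)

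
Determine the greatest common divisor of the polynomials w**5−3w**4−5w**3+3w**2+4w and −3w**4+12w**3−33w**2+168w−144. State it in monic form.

w**2−5w+4

Repeated division with remainder:
  w**5−3w**4−5w**3+3w**2+4w = (−(1/3)w−1/3)(−3w**4+12w**3−33w**2+168w−144) + (−12w**3+48w**2+12w−48)
  −3w**4+12w**3−33w**2+168w−144 = ((1/4)w)(−12w**3+48w**2+12w−48) + (−36w**2+180w−144)
  −12w**3+48w**2+12w−48 = ((1/3)w+1/3)(−36w**2+180w−144) + (0)
Last nonzero remainder: −36w**2+180w−144. Dividing through by −36 gives the monic gcd w**2−5w+4.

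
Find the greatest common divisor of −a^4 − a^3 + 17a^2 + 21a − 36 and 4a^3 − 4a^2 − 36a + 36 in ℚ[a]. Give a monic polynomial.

a^2 + 2a − 3

Repeated division with remainder:
  −a^4 − a^3 + 17a^2 + 21a − 36 = (−(1/4)a − 1/2)(4a^3 − 4a^2 − 36a + 36) + (6a^2 + 12a − 18)
  4a^3 − 4a^2 − 36a + 36 = ((2/3)a − 2)(6a^2 + 12a − 18) + (0)
Last nonzero remainder: 6a^2 + 12a − 18. Dividing through by 6 gives the monic gcd a^2 + 2a − 3.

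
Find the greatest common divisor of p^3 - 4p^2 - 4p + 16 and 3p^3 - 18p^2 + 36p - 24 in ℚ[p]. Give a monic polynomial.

p - 2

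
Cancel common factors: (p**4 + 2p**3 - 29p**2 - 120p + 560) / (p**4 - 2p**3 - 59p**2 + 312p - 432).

(p**2 + 10p + 35)/(p**2 + 6p - 27)

By polynomial division,
  p**4 + 2p**3 - 29p**2 - 120p + 560 = (p**4 - 2p**3 - 59p**2 + 312p - 432) + (4p**3 + 30p**2 - 432p + 992)
  p**4 - 2p**3 - 59p**2 + 312p - 432 = ((1/4)p - 19/8)(4p**3 + 30p**2 - 432p + 992) + ((481/4)p**2 - 962p + 1924)
  4p**3 + 30p**2 - 432p + 992 = ((16/481)p + 248/481)((481/4)p**2 - 962p + 1924) + (0)
Last nonzero remainder: (481/4)p**2 - 962p + 1924. Dividing through by 481/4 gives the monic gcd p**2 - 8p + 16.
Cancel p**2 - 8p + 16 from numerator and denominator to get the reduced form.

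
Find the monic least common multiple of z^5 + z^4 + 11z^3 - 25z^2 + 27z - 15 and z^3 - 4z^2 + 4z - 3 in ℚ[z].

z^6 - 2z^5 + 8z^4 - 58z^3 + 102z^2 - 96z + 45

Euclidean algorithm in ℚ[z]:
  z^5 + z^4 + 11z^3 - 25z^2 + 27z - 15 = (z^2 + 5z + 27)(z^3 - 4z^2 + 4z - 3) + (66z^2 - 66z + 66)
  z^3 - 4z^2 + 4z - 3 = ((1/66)z - 1/22)(66z^2 - 66z + 66) + (0)
Last nonzero remainder: 66z^2 - 66z + 66. Dividing through by 66 gives the monic gcd z^2 - z + 1.
Then lcm(f, g) = f·g / gcd(f, g); expanding and making the result monic gives the answer.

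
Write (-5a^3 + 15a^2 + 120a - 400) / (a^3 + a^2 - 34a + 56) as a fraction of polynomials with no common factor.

(-5a^2 - 5a + 100)/(a^2 + 5a - 14)

By polynomial division,
  -5a^3 + 15a^2 + 120a - 400 = (-5)(a^3 + a^2 - 34a + 56) + (20a^2 - 50a - 120)
  a^3 + a^2 - 34a + 56 = ((1/20)a + 7/40)(20a^2 - 50a - 120) + (-(77/4)a + 77)
  20a^2 - 50a - 120 = (-(80/77)a - 120/77)(-(77/4)a + 77) + (0)
Last nonzero remainder: -(77/4)a + 77. Dividing through by -77/4 gives the monic gcd a - 4.
Cancel a - 4 from numerator and denominator to get the reduced form.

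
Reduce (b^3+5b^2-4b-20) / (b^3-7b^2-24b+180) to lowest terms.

Euclidean algorithm in ℚ[b]:
  b^3+5b^2-4b-20 = (b^3-7b^2-24b+180) + (12b^2+20b-200)
  b^3-7b^2-24b+180 = ((1/12)b-13/18)(12b^2+20b-200) + ((64/9)b+320/9)
  12b^2+20b-200 = ((27/16)b-45/8)((64/9)b+320/9) + (0)
Last nonzero remainder: (64/9)b+320/9. Dividing through by 64/9 gives the monic gcd b+5.
Cancel b+5 from numerator and denominator to get the reduced form.

(b^2-4)/(b^2-12b+36)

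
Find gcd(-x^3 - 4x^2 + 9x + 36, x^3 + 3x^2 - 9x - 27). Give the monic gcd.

x^2 - 9

Repeated division with remainder:
  -x^3 - 4x^2 + 9x + 36 = (-1)(x^3 + 3x^2 - 9x - 27) + (-x^2 + 9)
  x^3 + 3x^2 - 9x - 27 = (-x - 3)(-x^2 + 9) + (0)
Last nonzero remainder: -x^2 + 9. Dividing through by -1 gives the monic gcd x^2 - 9.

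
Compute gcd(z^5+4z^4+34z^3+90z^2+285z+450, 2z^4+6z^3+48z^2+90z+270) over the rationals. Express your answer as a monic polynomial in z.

z^2+15

Apply the Euclidean algorithm:
  z^5+4z^4+34z^3+90z^2+285z+450 = ((1/2)z+1/2)(2z^4+6z^3+48z^2+90z+270) + (7z^3+21z^2+105z+315)
  2z^4+6z^3+48z^2+90z+270 = ((2/7)z)(7z^3+21z^2+105z+315) + (18z^2+270)
  7z^3+21z^2+105z+315 = ((7/18)z+7/6)(18z^2+270) + (0)
Last nonzero remainder: 18z^2+270. Dividing through by 18 gives the monic gcd z^2+15.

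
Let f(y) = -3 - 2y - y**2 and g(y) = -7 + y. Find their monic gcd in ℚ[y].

1

By polynomial division,
  -y**2 - 2y - 3 = (-y - 9)(y - 7) + (-66)
  y - 7 = (-(1/66)y + 7/66)(-66) + (0)
The last nonzero remainder is the constant -66, so the polynomials are coprime and gcd = 1.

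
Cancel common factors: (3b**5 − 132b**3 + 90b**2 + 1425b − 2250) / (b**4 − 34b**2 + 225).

(3b**2 + 9b − 30)/(b + 3)

By polynomial division,
  3b**5 − 132b**3 + 90b**2 + 1425b − 2250 = (3b)(b**4 − 34b**2 + 225) + (−30b**3 + 90b**2 + 750b − 2250)
  b**4 − 34b**2 + 225 = (−(1/30)b − 1/10)(−30b**3 + 90b**2 + 750b − 2250) + (0)
Last nonzero remainder: −30b**3 + 90b**2 + 750b − 2250. Dividing through by −30 gives the monic gcd b**3 − 3b**2 − 25b + 75.
Cancel b**3 − 3b**2 − 25b + 75 from numerator and denominator to get the reduced form.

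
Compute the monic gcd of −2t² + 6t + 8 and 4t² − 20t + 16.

Apply the Euclidean algorithm:
  −2t² + 6t + 8 = (−1/2)(4t² − 20t + 16) + (−4t + 16)
  4t² − 20t + 16 = (−t + 1)(−4t + 16) + (0)
Last nonzero remainder: −4t + 16. Dividing through by −4 gives the monic gcd t − 4.

t − 4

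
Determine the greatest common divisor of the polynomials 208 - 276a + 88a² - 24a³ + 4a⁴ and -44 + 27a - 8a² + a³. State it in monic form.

By polynomial division,
  4a⁴ - 24a³ + 88a² - 276a + 208 = (4a + 8)(a³ - 8a² + 27a - 44) + (44a² - 316a + 560)
  a³ - 8a² + 27a - 44 = ((1/44)a - 9/484)(44a² - 316a + 560) + ((1016/121)a - 4064/121)
  44a² - 316a + 560 = ((1331/254)a - 4235/254)((1016/121)a - 4064/121) + (0)
Last nonzero remainder: (1016/121)a - 4064/121. Dividing through by 1016/121 gives the monic gcd a - 4.

-4 + a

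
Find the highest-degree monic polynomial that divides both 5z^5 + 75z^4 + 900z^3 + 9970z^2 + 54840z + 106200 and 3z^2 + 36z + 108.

z^2 + 12z + 36

Repeated division with remainder:
  5z^5 + 75z^4 + 900z^3 + 9970z^2 + 54840z + 106200 = ((5/3)z^3 + 5z^2 + 180z + 2950/3)(3z^2 + 36z + 108) + (0)
Last nonzero remainder: 3z^2 + 36z + 108. Dividing through by 3 gives the monic gcd z^2 + 12z + 36.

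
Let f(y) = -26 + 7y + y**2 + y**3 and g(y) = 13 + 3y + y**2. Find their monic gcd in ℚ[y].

13 + 3y + y**2

Apply the Euclidean algorithm:
  y**3 + y**2 + 7y - 26 = (y - 2)(y**2 + 3y + 13) + (0)
The last nonzero remainder y**2 + 3y + 13 is already monic.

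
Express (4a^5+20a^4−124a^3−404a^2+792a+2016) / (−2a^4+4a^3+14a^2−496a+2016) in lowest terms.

(−2a^3−4a^2+18a+36)/(a^2−5a+36)

Repeated division with remainder:
  4a^5+20a^4−124a^3−404a^2+792a+2016 = (−2a−14)(−2a^4+4a^3+14a^2−496a+2016) + (−40a^3−1200a^2−2120a+30240)
  −2a^4+4a^3+14a^2−496a+2016 = ((1/20)a−8/5)(−40a^3−1200a^2−2120a+30240) + (−1800a^2−5400a+50400)
  −40a^3−1200a^2−2120a+30240 = ((1/45)a+3/5)(−1800a^2−5400a+50400) + (0)
Last nonzero remainder: −1800a^2−5400a+50400. Dividing through by −1800 gives the monic gcd a^2+3a−28.
Cancel a^2+3a−28 from numerator and denominator to get the reduced form.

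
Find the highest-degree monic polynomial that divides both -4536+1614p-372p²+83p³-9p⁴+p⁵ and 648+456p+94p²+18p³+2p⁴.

27+p+p²

By polynomial division,
  p⁵-9p⁴+83p³-372p²+1614p-4536 = ((1/2)p-9)(2p⁴+18p³+94p²+456p+648) + (198p³+246p²+5394p+1296)
  2p⁴+18p³+94p²+456p+648 = ((1/99)p+256/3267)(198p³+246p²+5394p+1296) + ((22040/1089)p²+(22040/1089)p+66120/121)
  198p³+246p²+5394p+1296 = ((107811/11020)p+6534/2755)((22040/1089)p²+(22040/1089)p+66120/121) + (0)
Last nonzero remainder: (22040/1089)p²+(22040/1089)p+66120/121. Dividing through by 22040/1089 gives the monic gcd p²+p+27.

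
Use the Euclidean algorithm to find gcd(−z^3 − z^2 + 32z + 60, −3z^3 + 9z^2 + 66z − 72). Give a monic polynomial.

z − 6

By polynomial division,
  −z^3 − z^2 + 32z + 60 = (1/3)(−3z^3 + 9z^2 + 66z − 72) + (−4z^2 + 10z + 84)
  −3z^3 + 9z^2 + 66z − 72 = ((3/4)z − 3/8)(−4z^2 + 10z + 84) + ((27/4)z − 81/2)
  −4z^2 + 10z + 84 = (−(16/27)z − 56/27)((27/4)z − 81/2) + (0)
Last nonzero remainder: (27/4)z − 81/2. Dividing through by 27/4 gives the monic gcd z − 6.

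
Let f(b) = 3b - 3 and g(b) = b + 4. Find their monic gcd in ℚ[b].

By polynomial division,
  3b - 3 = (3)(b + 4) + (-15)
  b + 4 = (-(1/15)b - 4/15)(-15) + (0)
The last nonzero remainder is the constant -15, so the polynomials are coprime and gcd = 1.

1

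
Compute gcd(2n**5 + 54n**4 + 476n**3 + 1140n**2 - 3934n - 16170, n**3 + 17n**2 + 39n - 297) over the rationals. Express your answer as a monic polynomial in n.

n**2 + 8n - 33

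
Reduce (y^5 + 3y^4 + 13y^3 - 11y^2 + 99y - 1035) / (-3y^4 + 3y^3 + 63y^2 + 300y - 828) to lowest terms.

(-y^3 + 4y^2 - 18y + 45)/(3y^2 - 24y + 36)

Euclidean algorithm in ℚ[y]:
  y^5 + 3y^4 + 13y^3 - 11y^2 + 99y - 1035 = (-(1/3)y - 4/3)(-3y^4 + 3y^3 + 63y^2 + 300y - 828) + (38y^3 + 173y^2 + 223y - 2139)
  -3y^4 + 3y^3 + 63y^2 + 300y - 828 = (-(3/38)y + 633/1444)(38y^3 + 173y^2 + 223y - 2139) + ((6885/1444)y^2 + (48195/1444)y + 158355/1444)
  38y^3 + 173y^2 + 223y - 2139 = ((54872/6885)y - 44764/2295)((6885/1444)y^2 + (48195/1444)y + 158355/1444) + (0)
Last nonzero remainder: (6885/1444)y^2 + (48195/1444)y + 158355/1444. Dividing through by 6885/1444 gives the monic gcd y^2 + 7y + 23.
Cancel y^2 + 7y + 23 from numerator and denominator to get the reduced form.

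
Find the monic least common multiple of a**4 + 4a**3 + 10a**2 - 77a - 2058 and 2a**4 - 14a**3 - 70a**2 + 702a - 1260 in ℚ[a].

a**6 - 4a**5 - 7a**4 - 97a**3 - 1292a**2 + 15309a - 30870

By polynomial division,
  a**4 + 4a**3 + 10a**2 - 77a - 2058 = (1/2)(2a**4 - 14a**3 - 70a**2 + 702a - 1260) + (11a**3 + 45a**2 - 428a - 1428)
  2a**4 - 14a**3 - 70a**2 + 702a - 1260 = ((2/11)a - 244/121)(11a**3 + 45a**2 - 428a - 1428) + ((11926/121)a**2 + (11926/121)a - 500892/121)
  11a**3 + 45a**2 - 428a - 1428 = ((1331/11926)a + 2057/5963)((11926/121)a**2 + (11926/121)a - 500892/121) + (0)
Last nonzero remainder: (11926/121)a**2 + (11926/121)a - 500892/121. Dividing through by 11926/121 gives the monic gcd a**2 + a - 42.
Then lcm(f, g) = f·g / gcd(f, g); expanding and making the result monic gives the answer.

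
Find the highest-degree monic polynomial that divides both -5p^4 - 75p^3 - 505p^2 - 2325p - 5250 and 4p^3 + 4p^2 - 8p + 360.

p + 5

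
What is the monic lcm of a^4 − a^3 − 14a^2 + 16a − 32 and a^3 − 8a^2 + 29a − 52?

By polynomial division,
  a^4 − a^3 − 14a^2 + 16a − 32 = (a + 7)(a^3 − 8a^2 + 29a − 52) + (13a^2 − 135a + 332)
  a^3 − 8a^2 + 29a − 52 = ((1/13)a + 31/169)(13a^2 − 135a + 332) + ((4770/169)a − 19080/169)
  13a^2 − 135a + 332 = ((2197/4770)a − 14027/4770)((4770/169)a − 19080/169) + (0)
Last nonzero remainder: (4770/169)a − 19080/169. Dividing through by 4770/169 gives the monic gcd a − 4.
Then lcm(f, g) = f·g / gcd(f, g); expanding and making the result monic gives the answer.

a^6 − 5a^5 + 3a^4 + 59a^3 − 278a^2 + 336a − 416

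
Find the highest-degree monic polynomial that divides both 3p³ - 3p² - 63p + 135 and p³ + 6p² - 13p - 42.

p - 3

Repeated division with remainder:
  3p³ - 3p² - 63p + 135 = (3)(p³ + 6p² - 13p - 42) + (-21p² - 24p + 261)
  p³ + 6p² - 13p - 42 = (-(1/21)p - 34/147)(-21p² - 24p + 261) + (-(300/49)p + 900/49)
  -21p² - 24p + 261 = ((343/100)p + 1421/100)(-(300/49)p + 900/49) + (0)
Last nonzero remainder: -(300/49)p + 900/49. Dividing through by -300/49 gives the monic gcd p - 3.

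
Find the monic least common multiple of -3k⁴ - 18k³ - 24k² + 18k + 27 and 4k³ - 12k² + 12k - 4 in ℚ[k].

Apply the Euclidean algorithm:
  -3k⁴ - 18k³ - 24k² + 18k + 27 = (-(3/4)k - 27/4)(4k³ - 12k² + 12k - 4) + (-96k² + 96k)
  4k³ - 12k² + 12k - 4 = (-(1/24)k + 1/12)(-96k² + 96k) + (4k - 4)
  -96k² + 96k = (-24k)(4k - 4) + (0)
Last nonzero remainder: 4k - 4. Dividing through by 4 gives the monic gcd k - 1.
Then lcm(f, g) = f·g / gcd(f, g); expanding and making the result monic gives the answer.

k⁶ + 4k⁵ - 3k⁴ - 16k³ + 11k² + 12k - 9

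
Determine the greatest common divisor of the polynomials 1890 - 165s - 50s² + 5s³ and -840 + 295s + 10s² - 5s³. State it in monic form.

-7 + s

Repeated division with remainder:
  5s³ - 50s² - 165s + 1890 = (-1)(-5s³ + 10s² + 295s - 840) + (-40s² + 130s + 1050)
  -5s³ + 10s² + 295s - 840 = ((1/8)s + 5/32)(-40s² + 130s + 1050) + ((2295/16)s - 16065/16)
  -40s² + 130s + 1050 = (-(128/459)s - 160/153)((2295/16)s - 16065/16) + (0)
Last nonzero remainder: (2295/16)s - 16065/16. Dividing through by 2295/16 gives the monic gcd s - 7.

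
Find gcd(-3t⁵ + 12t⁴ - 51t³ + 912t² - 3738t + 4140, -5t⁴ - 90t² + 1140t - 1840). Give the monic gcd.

t³ + 4t² + 34t - 92

Euclidean algorithm in ℚ[t]:
  -3t⁵ + 12t⁴ - 51t³ + 912t² - 3738t + 4140 = ((3/5)t - 12/5)(-5t⁴ - 90t² + 1140t - 1840) + (3t³ + 12t² + 102t - 276)
  -5t⁴ - 90t² + 1140t - 1840 = (-(5/3)t + 20/3)(3t³ + 12t² + 102t - 276) + (0)
Last nonzero remainder: 3t³ + 12t² + 102t - 276. Dividing through by 3 gives the monic gcd t³ + 4t² + 34t - 92.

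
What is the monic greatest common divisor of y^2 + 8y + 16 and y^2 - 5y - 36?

y + 4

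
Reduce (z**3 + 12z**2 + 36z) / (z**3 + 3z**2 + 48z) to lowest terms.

Apply the Euclidean algorithm:
  z**3 + 12z**2 + 36z = (z**3 + 3z**2 + 48z) + (9z**2 - 12z)
  z**3 + 3z**2 + 48z = ((1/9)z + 13/27)(9z**2 - 12z) + ((484/9)z)
  9z**2 - 12z = ((81/484)z - 27/121)((484/9)z) + (0)
Last nonzero remainder: (484/9)z. Dividing through by 484/9 gives the monic gcd z.
Cancel z from numerator and denominator to get the reduced form.

(z**2 + 12z + 36)/(z**2 + 3z + 48)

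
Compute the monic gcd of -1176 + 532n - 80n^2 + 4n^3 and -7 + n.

-7 + n

Euclidean algorithm in ℚ[n]:
  4n^3 - 80n^2 + 532n - 1176 = (4n^2 - 52n + 168)(n - 7) + (0)
The last nonzero remainder n - 7 is already monic.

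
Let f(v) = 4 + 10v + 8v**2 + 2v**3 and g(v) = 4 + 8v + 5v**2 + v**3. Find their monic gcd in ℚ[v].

Euclidean algorithm in ℚ[v]:
  2v**3 + 8v**2 + 10v + 4 = (2)(v**3 + 5v**2 + 8v + 4) + (-2v**2 - 6v - 4)
  v**3 + 5v**2 + 8v + 4 = (-(1/2)v - 1)(-2v**2 - 6v - 4) + (0)
Last nonzero remainder: -2v**2 - 6v - 4. Dividing through by -2 gives the monic gcd v**2 + 3v + 2.

2 + 3v + v**2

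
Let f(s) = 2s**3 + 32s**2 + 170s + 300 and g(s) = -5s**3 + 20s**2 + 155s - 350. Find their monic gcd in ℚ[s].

By polynomial division,
  2s**3 + 32s**2 + 170s + 300 = (-2/5)(-5s**3 + 20s**2 + 155s - 350) + (40s**2 + 232s + 160)
  -5s**3 + 20s**2 + 155s - 350 = (-(1/8)s + 49/40)(40s**2 + 232s + 160) + (-(546/5)s - 546)
  40s**2 + 232s + 160 = (-(100/273)s - 80/273)(-(546/5)s - 546) + (0)
Last nonzero remainder: -(546/5)s - 546. Dividing through by -546/5 gives the monic gcd s + 5.

s + 5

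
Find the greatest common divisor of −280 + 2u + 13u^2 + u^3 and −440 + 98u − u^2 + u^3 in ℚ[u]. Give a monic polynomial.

−4 + u

Euclidean algorithm in ℚ[u]:
  u^3 + 13u^2 + 2u − 280 = (u^3 − u^2 + 98u − 440) + (14u^2 − 96u + 160)
  u^3 − u^2 + 98u − 440 = ((1/14)u + 41/98)(14u^2 − 96u + 160) + ((6210/49)u − 24840/49)
  14u^2 − 96u + 160 = ((343/3105)u − 196/621)((6210/49)u − 24840/49) + (0)
Last nonzero remainder: (6210/49)u − 24840/49. Dividing through by 6210/49 gives the monic gcd u − 4.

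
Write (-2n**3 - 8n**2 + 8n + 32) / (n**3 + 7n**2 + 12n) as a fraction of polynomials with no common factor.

(-2n**2 + 8)/(n**2 + 3n)

By polynomial division,
  -2n**3 - 8n**2 + 8n + 32 = (-2)(n**3 + 7n**2 + 12n) + (6n**2 + 32n + 32)
  n**3 + 7n**2 + 12n = ((1/6)n + 5/18)(6n**2 + 32n + 32) + (-(20/9)n - 80/9)
  6n**2 + 32n + 32 = (-(27/10)n - 18/5)(-(20/9)n - 80/9) + (0)
Last nonzero remainder: -(20/9)n - 80/9. Dividing through by -20/9 gives the monic gcd n + 4.
Cancel n + 4 from numerator and denominator to get the reduced form.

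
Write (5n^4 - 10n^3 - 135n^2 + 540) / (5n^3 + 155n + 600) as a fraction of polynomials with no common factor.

By polynomial division,
  5n^4 - 10n^3 - 135n^2 + 540 = (n - 2)(5n^3 + 155n + 600) + (-290n^2 - 290n + 1740)
  5n^3 + 155n + 600 = (-(1/58)n + 1/58)(-290n^2 - 290n + 1740) + (190n + 570)
  -290n^2 - 290n + 1740 = (-(29/19)n + 58/19)(190n + 570) + (0)
Last nonzero remainder: 190n + 570. Dividing through by 190 gives the monic gcd n + 3.
Cancel n + 3 from numerator and denominator to get the reduced form.

(n^3 - 5n^2 - 12n + 36)/(n^2 - 3n + 40)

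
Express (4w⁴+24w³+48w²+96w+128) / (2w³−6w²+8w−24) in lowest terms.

(2w²+12w+16)/(w−3)

Euclidean algorithm in ℚ[w]:
  4w⁴+24w³+48w²+96w+128 = (2w+18)(2w³−6w²+8w−24) + (140w²+560)
  2w³−6w²+8w−24 = ((1/70)w−3/70)(140w²+560) + (0)
Last nonzero remainder: 140w²+560. Dividing through by 140 gives the monic gcd w²+4.
Cancel w²+4 from numerator and denominator to get the reduced form.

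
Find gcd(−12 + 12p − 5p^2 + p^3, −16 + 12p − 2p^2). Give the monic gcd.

Apply the Euclidean algorithm:
  p^3 − 5p^2 + 12p − 12 = (−(1/2)p − 1/2)(−2p^2 + 12p − 16) + (10p − 20)
  −2p^2 + 12p − 16 = (−(1/5)p + 4/5)(10p − 20) + (0)
Last nonzero remainder: 10p − 20. Dividing through by 10 gives the monic gcd p − 2.

−2 + p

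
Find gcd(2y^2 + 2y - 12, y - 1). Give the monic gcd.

1

Euclidean algorithm in ℚ[y]:
  2y^2 + 2y - 12 = (2y + 4)(y - 1) + (-8)
  y - 1 = (-(1/8)y + 1/8)(-8) + (0)
The last nonzero remainder is the constant -8, so the polynomials are coprime and gcd = 1.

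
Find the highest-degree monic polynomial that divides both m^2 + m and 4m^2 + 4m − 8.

Apply the Euclidean algorithm:
  m^2 + m = (1/4)(4m^2 + 4m − 8) + (2)
  4m^2 + 4m − 8 = (2m^2 + 2m − 4)(2) + (0)
The last nonzero remainder is the constant 2, so the polynomials are coprime and gcd = 1.

1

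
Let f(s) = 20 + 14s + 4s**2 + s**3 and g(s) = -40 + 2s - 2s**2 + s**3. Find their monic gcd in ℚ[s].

10 + 2s + s**2

Repeated division with remainder:
  s**3 + 4s**2 + 14s + 20 = (s**3 - 2s**2 + 2s - 40) + (6s**2 + 12s + 60)
  s**3 - 2s**2 + 2s - 40 = ((1/6)s - 2/3)(6s**2 + 12s + 60) + (0)
Last nonzero remainder: 6s**2 + 12s + 60. Dividing through by 6 gives the monic gcd s**2 + 2s + 10.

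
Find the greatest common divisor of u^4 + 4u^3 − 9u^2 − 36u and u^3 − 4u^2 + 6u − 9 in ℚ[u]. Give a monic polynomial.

u − 3

Repeated division with remainder:
  u^4 + 4u^3 − 9u^2 − 36u = (u + 8)(u^3 − 4u^2 + 6u − 9) + (17u^2 − 75u + 72)
  u^3 − 4u^2 + 6u − 9 = ((1/17)u + 7/289)(17u^2 − 75u + 72) + ((1035/289)u − 3105/289)
  17u^2 − 75u + 72 = ((4913/1035)u − 2312/345)((1035/289)u − 3105/289) + (0)
Last nonzero remainder: (1035/289)u − 3105/289. Dividing through by 1035/289 gives the monic gcd u − 3.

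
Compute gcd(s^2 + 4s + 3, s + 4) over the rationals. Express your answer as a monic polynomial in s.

1

Apply the Euclidean algorithm:
  s^2 + 4s + 3 = (s)(s + 4) + (3)
  s + 4 = ((1/3)s + 4/3)(3) + (0)
The last nonzero remainder is the constant 3, so the polynomials are coprime and gcd = 1.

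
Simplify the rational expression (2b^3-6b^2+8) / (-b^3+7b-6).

(-2b^2+2b+4)/(b^2+2b-3)

By polynomial division,
  2b^3-6b^2+8 = (-2)(-b^3+7b-6) + (-6b^2+14b-4)
  -b^3+7b-6 = ((1/6)b+7/18)(-6b^2+14b-4) + ((20/9)b-40/9)
  -6b^2+14b-4 = (-(27/10)b+9/10)((20/9)b-40/9) + (0)
Last nonzero remainder: (20/9)b-40/9. Dividing through by 20/9 gives the monic gcd b-2.
Cancel b-2 from numerator and denominator to get the reduced form.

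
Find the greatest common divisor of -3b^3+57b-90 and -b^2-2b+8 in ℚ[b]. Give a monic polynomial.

Apply the Euclidean algorithm:
  -3b^3+57b-90 = (3b-6)(-b^2-2b+8) + (21b-42)
  -b^2-2b+8 = (-(1/21)b-4/21)(21b-42) + (0)
Last nonzero remainder: 21b-42. Dividing through by 21 gives the monic gcd b-2.

b-2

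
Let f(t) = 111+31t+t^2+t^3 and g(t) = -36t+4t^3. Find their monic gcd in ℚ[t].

3+t

Euclidean algorithm in ℚ[t]:
  t^3+t^2+31t+111 = (1/4)(4t^3-36t) + (t^2+40t+111)
  4t^3-36t = (4t-160)(t^2+40t+111) + (5920t+17760)
  t^2+40t+111 = ((1/5920)t+1/160)(5920t+17760) + (0)
Last nonzero remainder: 5920t+17760. Dividing through by 5920 gives the monic gcd t+3.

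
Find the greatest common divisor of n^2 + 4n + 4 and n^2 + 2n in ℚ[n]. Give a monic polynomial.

Euclidean algorithm in ℚ[n]:
  n^2 + 4n + 4 = (n^2 + 2n) + (2n + 4)
  n^2 + 2n = ((1/2)n)(2n + 4) + (0)
Last nonzero remainder: 2n + 4. Dividing through by 2 gives the monic gcd n + 2.

n + 2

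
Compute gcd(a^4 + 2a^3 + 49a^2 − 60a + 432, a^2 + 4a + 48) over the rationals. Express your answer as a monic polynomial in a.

Euclidean algorithm in ℚ[a]:
  a^4 + 2a^3 + 49a^2 − 60a + 432 = (a^2 − 2a + 9)(a^2 + 4a + 48) + (0)
The last nonzero remainder a^2 + 4a + 48 is already monic.

a^2 + 4a + 48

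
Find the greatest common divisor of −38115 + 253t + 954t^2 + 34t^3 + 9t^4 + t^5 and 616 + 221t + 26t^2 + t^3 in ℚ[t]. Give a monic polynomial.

77 + 18t + t^2

Repeated division with remainder:
  t^5 + 9t^4 + 34t^3 + 954t^2 + 253t − 38115 = (t^2 − 17t + 255)(t^3 + 26t^2 + 221t + 616) + (−2535t^2 − 45630t − 195195)
  t^3 + 26t^2 + 221t + 616 = (−(1/2535)t − 8/2535)(−2535t^2 − 45630t − 195195) + (0)
Last nonzero remainder: −2535t^2 − 45630t − 195195. Dividing through by −2535 gives the monic gcd t^2 + 18t + 77.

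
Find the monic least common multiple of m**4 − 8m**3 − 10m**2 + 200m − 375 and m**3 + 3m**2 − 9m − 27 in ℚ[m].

Euclidean algorithm in ℚ[m]:
  m**4 − 8m**3 − 10m**2 + 200m − 375 = (m − 11)(m**3 + 3m**2 − 9m − 27) + (32m**2 + 128m − 672)
  m**3 + 3m**2 − 9m − 27 = ((1/32)m − 1/32)(32m**2 + 128m − 672) + (16m − 48)
  32m**2 + 128m − 672 = (2m + 14)(16m − 48) + (0)
Last nonzero remainder: 16m − 48. Dividing through by 16 gives the monic gcd m − 3.
Then lcm(f, g) = f·g / gcd(f, g); expanding and making the result monic gives the answer.

m**6 − 2m**5 − 49m**4 + 68m**3 + 735m**2 − 450m − 3375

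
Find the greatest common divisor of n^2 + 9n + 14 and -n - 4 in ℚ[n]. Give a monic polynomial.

Repeated division with remainder:
  n^2 + 9n + 14 = (-n - 5)(-n - 4) + (-6)
  -n - 4 = ((1/6)n + 2/3)(-6) + (0)
The last nonzero remainder is the constant -6, so the polynomials are coprime and gcd = 1.

1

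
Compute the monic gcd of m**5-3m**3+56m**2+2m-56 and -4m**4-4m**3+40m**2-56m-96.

m**2+5m+4

Repeated division with remainder:
  m**5-3m**3+56m**2+2m-56 = (-(1/4)m+1/4)(-4m**4-4m**3+40m**2-56m-96) + (8m**3+32m**2-8m-32)
  -4m**4-4m**3+40m**2-56m-96 = (-(1/2)m+3/2)(8m**3+32m**2-8m-32) + (-12m**2-60m-48)
  8m**3+32m**2-8m-32 = (-(2/3)m+2/3)(-12m**2-60m-48) + (0)
Last nonzero remainder: -12m**2-60m-48. Dividing through by -12 gives the monic gcd m**2+5m+4.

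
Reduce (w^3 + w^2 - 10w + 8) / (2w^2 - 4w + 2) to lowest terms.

(w^2 + 2w - 8)/(2w - 2)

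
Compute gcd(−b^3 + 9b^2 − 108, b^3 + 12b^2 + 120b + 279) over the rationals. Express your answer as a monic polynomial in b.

Euclidean algorithm in ℚ[b]:
  −b^3 + 9b^2 − 108 = (−1)(b^3 + 12b^2 + 120b + 279) + (21b^2 + 120b + 171)
  b^3 + 12b^2 + 120b + 279 = ((1/21)b + 44/147)(21b^2 + 120b + 171) + ((3721/49)b + 11163/49)
  21b^2 + 120b + 171 = ((1029/3721)b + 2793/3721)((3721/49)b + 11163/49) + (0)
Last nonzero remainder: (3721/49)b + 11163/49. Dividing through by 3721/49 gives the monic gcd b + 3.

b + 3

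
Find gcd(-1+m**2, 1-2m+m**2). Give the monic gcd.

-1+m

Apply the Euclidean algorithm:
  m**2-1 = (m**2-2m+1) + (2m-2)
  m**2-2m+1 = ((1/2)m-1/2)(2m-2) + (0)
Last nonzero remainder: 2m-2. Dividing through by 2 gives the monic gcd m-1.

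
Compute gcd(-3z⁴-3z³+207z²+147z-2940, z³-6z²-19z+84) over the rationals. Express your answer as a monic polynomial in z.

z-7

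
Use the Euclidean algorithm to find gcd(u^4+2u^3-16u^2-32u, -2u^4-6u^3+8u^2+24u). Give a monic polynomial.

u^2+2u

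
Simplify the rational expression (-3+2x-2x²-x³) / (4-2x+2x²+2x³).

By polynomial division,
  -x³-2x²+2x-3 = (-1/2)(2x³+2x²-2x+4) + (-x²+x-1)
  2x³+2x²-2x+4 = (-2x-4)(-x²+x-1) + (0)
Last nonzero remainder: -x²+x-1. Dividing through by -1 gives the monic gcd x²-x+1.
Cancel x²-x+1 from numerator and denominator to get the reduced form.

(-3-x)/(4+2x)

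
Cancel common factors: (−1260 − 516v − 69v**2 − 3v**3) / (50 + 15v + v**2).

Apply the Euclidean algorithm:
  −3v**3 − 69v**2 − 516v − 1260 = (−3v − 24)(v**2 + 15v + 50) + (−6v − 60)
  v**2 + 15v + 50 = (−(1/6)v − 5/6)(−6v − 60) + (0)
Last nonzero remainder: −6v − 60. Dividing through by −6 gives the monic gcd v + 10.
Cancel v + 10 from numerator and denominator to get the reduced form.

(−126 − 39v − 3v**2)/(5 + v)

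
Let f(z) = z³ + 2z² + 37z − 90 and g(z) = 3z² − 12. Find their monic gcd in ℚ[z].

z − 2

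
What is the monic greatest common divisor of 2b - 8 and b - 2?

1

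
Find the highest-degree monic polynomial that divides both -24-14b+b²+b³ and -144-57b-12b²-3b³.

Euclidean algorithm in ℚ[b]:
  b³+b²-14b-24 = (-1/3)(-3b³-12b²-57b-144) + (-3b²-33b-72)
  -3b³-12b²-57b-144 = (b-7)(-3b²-33b-72) + (-216b-648)
  -3b²-33b-72 = ((1/72)b+1/9)(-216b-648) + (0)
Last nonzero remainder: -216b-648. Dividing through by -216 gives the monic gcd b+3.

3+b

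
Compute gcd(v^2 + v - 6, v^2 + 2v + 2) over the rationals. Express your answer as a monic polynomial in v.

1

Euclidean algorithm in ℚ[v]:
  v^2 + v - 6 = (v^2 + 2v + 2) + (-v - 8)
  v^2 + 2v + 2 = (-v + 6)(-v - 8) + (50)
  -v - 8 = (-(1/50)v - 4/25)(50) + (0)
The last nonzero remainder is the constant 50, so the polynomials are coprime and gcd = 1.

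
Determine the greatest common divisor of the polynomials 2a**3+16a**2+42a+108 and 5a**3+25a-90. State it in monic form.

Repeated division with remainder:
  2a**3+16a**2+42a+108 = (2/5)(5a**3+25a-90) + (16a**2+32a+144)
  5a**3+25a-90 = ((5/16)a-5/8)(16a**2+32a+144) + (0)
Last nonzero remainder: 16a**2+32a+144. Dividing through by 16 gives the monic gcd a**2+2a+9.

a**2+2a+9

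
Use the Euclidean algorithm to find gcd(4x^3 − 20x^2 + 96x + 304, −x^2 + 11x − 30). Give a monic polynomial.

1

By polynomial division,
  4x^3 − 20x^2 + 96x + 304 = (−4x − 24)(−x^2 + 11x − 30) + (240x − 416)
  −x^2 + 11x − 30 = (−(1/240)x + 139/3600)(240x − 416) + (−3136/225)
  240x − 416 = (−(3375/196)x + 2925/98)(−3136/225) + (0)
The last nonzero remainder is the constant −3136/225, so the polynomials are coprime and gcd = 1.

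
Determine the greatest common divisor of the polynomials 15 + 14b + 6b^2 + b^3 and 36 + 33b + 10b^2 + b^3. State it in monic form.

3 + b

Repeated division with remainder:
  b^3 + 6b^2 + 14b + 15 = (b^3 + 10b^2 + 33b + 36) + (-4b^2 - 19b - 21)
  b^3 + 10b^2 + 33b + 36 = (-(1/4)b - 21/16)(-4b^2 - 19b - 21) + ((45/16)b + 135/16)
  -4b^2 - 19b - 21 = (-(64/45)b - 112/45)((45/16)b + 135/16) + (0)
Last nonzero remainder: (45/16)b + 135/16. Dividing through by 45/16 gives the monic gcd b + 3.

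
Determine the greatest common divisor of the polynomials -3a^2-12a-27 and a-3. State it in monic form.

1

Euclidean algorithm in ℚ[a]:
  -3a^2-12a-27 = (-3a-21)(a-3) + (-90)
  a-3 = (-(1/90)a+1/30)(-90) + (0)
The last nonzero remainder is the constant -90, so the polynomials are coprime and gcd = 1.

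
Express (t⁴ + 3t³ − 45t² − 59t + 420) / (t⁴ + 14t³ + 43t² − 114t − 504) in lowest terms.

(t − 5)/(t + 6)

By polynomial division,
  t⁴ + 3t³ − 45t² − 59t + 420 = (t⁴ + 14t³ + 43t² − 114t − 504) + (−11t³ − 88t² + 55t + 924)
  t⁴ + 14t³ + 43t² − 114t − 504 = (−(1/11)t − 6/11)(−11t³ − 88t² + 55t + 924) + (0)
Last nonzero remainder: −11t³ − 88t² + 55t + 924. Dividing through by −11 gives the monic gcd t³ + 8t² − 5t − 84.
Cancel t³ + 8t² − 5t − 84 from numerator and denominator to get the reduced form.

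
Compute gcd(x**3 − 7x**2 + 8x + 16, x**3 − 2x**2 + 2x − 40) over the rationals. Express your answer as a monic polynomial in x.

Apply the Euclidean algorithm:
  x**3 − 7x**2 + 8x + 16 = (x**3 − 2x**2 + 2x − 40) + (−5x**2 + 6x + 56)
  x**3 − 2x**2 + 2x − 40 = (−(1/5)x + 4/25)(−5x**2 + 6x + 56) + ((306/25)x − 1224/25)
  −5x**2 + 6x + 56 = (−(125/306)x − 175/153)((306/25)x − 1224/25) + (0)
Last nonzero remainder: (306/25)x − 1224/25. Dividing through by 306/25 gives the monic gcd x − 4.

x − 4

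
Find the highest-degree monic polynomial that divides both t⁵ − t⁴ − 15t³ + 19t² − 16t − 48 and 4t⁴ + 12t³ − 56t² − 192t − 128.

Apply the Euclidean algorithm:
  t⁵ − t⁴ − 15t³ + 19t² − 16t − 48 = ((1/4)t − 1)(4t⁴ + 12t³ − 56t² − 192t − 128) + (11t³ + 11t² − 176t − 176)
  4t⁴ + 12t³ − 56t² − 192t − 128 = ((4/11)t + 8/11)(11t³ + 11t² − 176t − 176) + (0)
Last nonzero remainder: 11t³ + 11t² − 176t − 176. Dividing through by 11 gives the monic gcd t³ + t² − 16t − 16.

t³ + t² − 16t − 16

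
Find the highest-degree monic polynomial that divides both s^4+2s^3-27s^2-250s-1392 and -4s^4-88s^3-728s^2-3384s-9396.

s^2+4s+29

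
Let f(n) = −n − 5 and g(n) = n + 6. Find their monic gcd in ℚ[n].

Euclidean algorithm in ℚ[n]:
  −n − 5 = (−1)(n + 6) + (1)
  n + 6 = (n + 6)(1) + (0)
The last nonzero remainder is the constant 1, so the polynomials are coprime and gcd = 1.

1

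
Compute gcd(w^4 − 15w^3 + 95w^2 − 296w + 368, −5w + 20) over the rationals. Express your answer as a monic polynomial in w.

Euclidean algorithm in ℚ[w]:
  w^4 − 15w^3 + 95w^2 − 296w + 368 = (−(1/5)w^3 + (11/5)w^2 − (51/5)w + 92/5)(−5w + 20) + (0)
Last nonzero remainder: −5w + 20. Dividing through by −5 gives the monic gcd w − 4.

w − 4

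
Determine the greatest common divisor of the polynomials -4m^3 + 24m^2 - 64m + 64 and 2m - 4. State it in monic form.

m - 2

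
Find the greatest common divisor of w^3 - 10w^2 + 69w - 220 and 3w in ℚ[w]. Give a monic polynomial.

By polynomial division,
  w^3 - 10w^2 + 69w - 220 = ((1/3)w^2 - (10/3)w + 23)(3w) + (-220)
  3w = (-(3/220)w)(-220) + (0)
The last nonzero remainder is the constant -220, so the polynomials are coprime and gcd = 1.

1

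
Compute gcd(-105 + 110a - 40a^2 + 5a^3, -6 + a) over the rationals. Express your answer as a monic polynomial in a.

Apply the Euclidean algorithm:
  5a^3 - 40a^2 + 110a - 105 = (5a^2 - 10a + 50)(a - 6) + (195)
  a - 6 = ((1/195)a - 2/65)(195) + (0)
The last nonzero remainder is the constant 195, so the polynomials are coprime and gcd = 1.

1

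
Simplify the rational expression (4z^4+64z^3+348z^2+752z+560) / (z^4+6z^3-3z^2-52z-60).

(4z+28)/(z-3)

Apply the Euclidean algorithm:
  4z^4+64z^3+348z^2+752z+560 = (4)(z^4+6z^3-3z^2-52z-60) + (40z^3+360z^2+960z+800)
  z^4+6z^3-3z^2-52z-60 = ((1/40)z-3/40)(40z^3+360z^2+960z+800) + (0)
Last nonzero remainder: 40z^3+360z^2+960z+800. Dividing through by 40 gives the monic gcd z^3+9z^2+24z+20.
Cancel z^3+9z^2+24z+20 from numerator and denominator to get the reduced form.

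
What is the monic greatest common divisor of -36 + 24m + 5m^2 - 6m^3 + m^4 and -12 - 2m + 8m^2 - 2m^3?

Repeated division with remainder:
  m^4 - 6m^3 + 5m^2 + 24m - 36 = (-(1/2)m + 1)(-2m^3 + 8m^2 - 2m - 12) + (-4m^2 + 20m - 24)
  -2m^3 + 8m^2 - 2m - 12 = ((1/2)m + 1/2)(-4m^2 + 20m - 24) + (0)
Last nonzero remainder: -4m^2 + 20m - 24. Dividing through by -4 gives the monic gcd m^2 - 5m + 6.

6 - 5m + m^2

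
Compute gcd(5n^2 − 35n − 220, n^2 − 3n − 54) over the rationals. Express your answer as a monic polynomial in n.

1

Apply the Euclidean algorithm:
  5n^2 − 35n − 220 = (5)(n^2 − 3n − 54) + (−20n + 50)
  n^2 − 3n − 54 = (−(1/20)n + 1/40)(−20n + 50) + (−221/4)
  −20n + 50 = ((80/221)n − 200/221)(−221/4) + (0)
The last nonzero remainder is the constant −221/4, so the polynomials are coprime and gcd = 1.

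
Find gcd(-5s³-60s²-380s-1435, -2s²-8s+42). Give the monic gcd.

s+7

By polynomial division,
  -5s³-60s²-380s-1435 = ((5/2)s+20)(-2s²-8s+42) + (-325s-2275)
  -2s²-8s+42 = ((2/325)s-6/325)(-325s-2275) + (0)
Last nonzero remainder: -325s-2275. Dividing through by -325 gives the monic gcd s+7.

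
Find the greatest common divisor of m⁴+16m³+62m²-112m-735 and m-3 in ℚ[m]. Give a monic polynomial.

m-3

By polynomial division,
  m⁴+16m³+62m²-112m-735 = (m³+19m²+119m+245)(m-3) + (0)
The last nonzero remainder m-3 is already monic.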